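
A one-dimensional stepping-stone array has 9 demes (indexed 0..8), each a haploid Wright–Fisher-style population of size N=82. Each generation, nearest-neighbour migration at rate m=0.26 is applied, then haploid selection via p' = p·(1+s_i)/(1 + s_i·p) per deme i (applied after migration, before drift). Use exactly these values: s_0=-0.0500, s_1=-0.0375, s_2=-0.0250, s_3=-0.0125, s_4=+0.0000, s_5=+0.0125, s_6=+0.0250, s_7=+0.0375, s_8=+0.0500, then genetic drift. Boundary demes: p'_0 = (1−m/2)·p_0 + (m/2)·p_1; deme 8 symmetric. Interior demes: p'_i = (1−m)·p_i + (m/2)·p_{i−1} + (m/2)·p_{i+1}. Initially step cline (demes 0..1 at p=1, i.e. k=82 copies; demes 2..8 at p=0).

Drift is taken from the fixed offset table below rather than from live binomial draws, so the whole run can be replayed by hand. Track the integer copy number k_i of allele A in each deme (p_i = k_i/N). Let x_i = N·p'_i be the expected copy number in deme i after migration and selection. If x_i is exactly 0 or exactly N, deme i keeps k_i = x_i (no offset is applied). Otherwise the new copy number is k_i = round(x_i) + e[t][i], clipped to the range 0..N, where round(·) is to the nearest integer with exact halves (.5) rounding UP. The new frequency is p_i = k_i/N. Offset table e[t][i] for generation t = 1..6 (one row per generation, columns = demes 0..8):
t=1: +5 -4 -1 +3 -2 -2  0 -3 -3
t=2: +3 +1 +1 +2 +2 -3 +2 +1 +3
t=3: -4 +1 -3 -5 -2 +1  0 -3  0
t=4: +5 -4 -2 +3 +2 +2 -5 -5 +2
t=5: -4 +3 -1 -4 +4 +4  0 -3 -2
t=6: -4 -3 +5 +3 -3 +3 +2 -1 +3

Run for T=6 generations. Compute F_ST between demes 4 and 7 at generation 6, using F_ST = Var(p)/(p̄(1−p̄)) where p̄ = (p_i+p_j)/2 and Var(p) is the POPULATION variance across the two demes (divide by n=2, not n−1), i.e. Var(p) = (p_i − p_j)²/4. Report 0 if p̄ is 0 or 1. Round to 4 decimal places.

0.0061

t=0: k=[82 82 0 0 0 0 0 0 0]
t=1: x=[82.0000 70.9805 10.4274 0.0000 0.0000 0.0000 0.0000 0.0000 0.0000] k=[82 67 9 0 0 0 0 0 0]
t=2: x=[79.9499 60.8150 15.0563 1.1556 0.0000 0.0000 0.0000 0.0000 0.0000] k=[82 62 16 3 0 0 0 0 0]
t=3: x=[79.2677 57.9760 19.9059 4.2490 0.3900 0.0000 0.0000 0.0000 0.0000] k=[75 59 17 0 0 0 0 0 0]
t=4: x=[72.4975 54.9315 19.8664 2.1831 0.0000 0.0000 0.0000 0.0000 0.0000] k=[77 51 18 5 0 0 0 0 0]
t=5: x=[73.2261 49.3419 20.2119 5.9700 0.6500 0.0000 0.0000 0.0000 0.0000] k=[69 52 19 2 5 0 0 0 0]
t=6: x=[66.1443 49.1705 20.6859 4.5457 3.9600 0.6581 0.0000 0.0000 0.0000] k=[62 46 26 8 1 4 0 0 0]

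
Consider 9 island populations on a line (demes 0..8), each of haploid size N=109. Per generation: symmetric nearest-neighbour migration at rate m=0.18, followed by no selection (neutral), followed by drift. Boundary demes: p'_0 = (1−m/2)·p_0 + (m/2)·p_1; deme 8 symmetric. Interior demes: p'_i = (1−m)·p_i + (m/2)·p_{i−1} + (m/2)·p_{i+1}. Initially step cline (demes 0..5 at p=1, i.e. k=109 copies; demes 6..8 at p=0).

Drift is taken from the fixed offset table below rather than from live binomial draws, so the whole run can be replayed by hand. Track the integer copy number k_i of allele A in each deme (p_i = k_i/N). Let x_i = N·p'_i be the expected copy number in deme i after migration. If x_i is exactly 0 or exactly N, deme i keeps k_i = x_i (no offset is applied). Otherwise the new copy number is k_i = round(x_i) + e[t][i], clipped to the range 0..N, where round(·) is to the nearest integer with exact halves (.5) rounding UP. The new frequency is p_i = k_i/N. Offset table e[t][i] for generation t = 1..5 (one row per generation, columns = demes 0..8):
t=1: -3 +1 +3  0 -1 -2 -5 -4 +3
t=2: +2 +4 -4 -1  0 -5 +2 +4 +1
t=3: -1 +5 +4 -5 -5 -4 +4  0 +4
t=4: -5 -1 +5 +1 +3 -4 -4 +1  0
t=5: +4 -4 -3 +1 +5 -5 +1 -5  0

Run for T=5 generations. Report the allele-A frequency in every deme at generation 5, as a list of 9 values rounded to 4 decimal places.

[1.0000, 1.0000, 0.9725, 0.9725, 0.9541, 0.5872, 0.2477, 0.0367, 0.0367]

t=0: k=[109 109 109 109 109 109 0 0 0]
t=1: x=[109.0000 109.0000 109.0000 109.0000 109.0000 99.1900 9.8100 0.0000 0.0000] k=[109 109 109 109 109 97 5 0 0]
t=2: x=[109.0000 109.0000 109.0000 109.0000 107.9200 89.8000 12.8300 0.4500 0.0000] k=[109 109 109 109 108 85 15 4 0]
t=3: x=[109.0000 109.0000 109.0000 108.9100 106.0200 80.7700 20.3100 4.6300 0.3600] k=[109 109 109 104 101 77 24 5 4]
t=4: x=[109.0000 109.0000 108.5500 104.1800 99.1100 74.3900 27.0600 6.6200 4.0900] k=[109 109 109 105 102 70 23 8 4]
t=5: x=[109.0000 109.0000 108.6400 105.0900 99.3900 68.6500 25.8800 8.9900 4.3600] k=[109 109 106 106 104 64 27 4 4]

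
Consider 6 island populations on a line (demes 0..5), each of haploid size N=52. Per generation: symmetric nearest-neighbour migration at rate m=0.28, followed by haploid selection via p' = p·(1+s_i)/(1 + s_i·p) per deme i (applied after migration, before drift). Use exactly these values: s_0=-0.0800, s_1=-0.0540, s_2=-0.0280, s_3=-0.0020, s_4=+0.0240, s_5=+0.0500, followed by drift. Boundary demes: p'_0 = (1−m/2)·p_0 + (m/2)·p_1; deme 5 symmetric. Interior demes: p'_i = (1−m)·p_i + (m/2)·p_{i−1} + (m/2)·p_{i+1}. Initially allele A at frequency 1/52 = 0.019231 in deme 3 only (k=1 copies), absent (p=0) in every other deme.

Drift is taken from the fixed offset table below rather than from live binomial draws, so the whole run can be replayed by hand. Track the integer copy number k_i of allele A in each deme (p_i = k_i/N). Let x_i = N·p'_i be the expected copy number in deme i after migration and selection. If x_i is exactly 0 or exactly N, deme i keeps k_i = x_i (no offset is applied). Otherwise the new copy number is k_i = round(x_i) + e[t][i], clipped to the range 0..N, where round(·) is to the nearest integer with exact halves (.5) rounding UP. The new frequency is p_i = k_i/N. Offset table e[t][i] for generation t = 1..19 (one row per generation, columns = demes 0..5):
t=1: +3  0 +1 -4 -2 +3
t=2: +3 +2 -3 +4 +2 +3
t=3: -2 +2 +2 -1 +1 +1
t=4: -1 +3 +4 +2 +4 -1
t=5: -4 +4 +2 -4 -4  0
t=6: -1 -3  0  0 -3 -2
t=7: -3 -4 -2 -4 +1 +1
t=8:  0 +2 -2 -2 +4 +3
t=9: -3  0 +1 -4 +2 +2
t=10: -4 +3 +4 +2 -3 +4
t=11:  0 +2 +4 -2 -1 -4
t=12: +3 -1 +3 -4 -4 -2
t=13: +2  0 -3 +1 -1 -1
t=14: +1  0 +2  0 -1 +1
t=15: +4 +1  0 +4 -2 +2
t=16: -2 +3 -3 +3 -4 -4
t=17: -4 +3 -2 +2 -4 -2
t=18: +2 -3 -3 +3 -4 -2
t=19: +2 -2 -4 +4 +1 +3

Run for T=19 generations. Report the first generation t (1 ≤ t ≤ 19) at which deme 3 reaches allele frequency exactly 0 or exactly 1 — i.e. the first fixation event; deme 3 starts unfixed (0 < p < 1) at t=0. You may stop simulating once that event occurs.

1

t=0: k=[0 0 0 1 0 0]
t=1: x=[0.0000 0.0000 0.1361 0.7186 0.1434 0.0000] k=[0 0 1 0 0 0]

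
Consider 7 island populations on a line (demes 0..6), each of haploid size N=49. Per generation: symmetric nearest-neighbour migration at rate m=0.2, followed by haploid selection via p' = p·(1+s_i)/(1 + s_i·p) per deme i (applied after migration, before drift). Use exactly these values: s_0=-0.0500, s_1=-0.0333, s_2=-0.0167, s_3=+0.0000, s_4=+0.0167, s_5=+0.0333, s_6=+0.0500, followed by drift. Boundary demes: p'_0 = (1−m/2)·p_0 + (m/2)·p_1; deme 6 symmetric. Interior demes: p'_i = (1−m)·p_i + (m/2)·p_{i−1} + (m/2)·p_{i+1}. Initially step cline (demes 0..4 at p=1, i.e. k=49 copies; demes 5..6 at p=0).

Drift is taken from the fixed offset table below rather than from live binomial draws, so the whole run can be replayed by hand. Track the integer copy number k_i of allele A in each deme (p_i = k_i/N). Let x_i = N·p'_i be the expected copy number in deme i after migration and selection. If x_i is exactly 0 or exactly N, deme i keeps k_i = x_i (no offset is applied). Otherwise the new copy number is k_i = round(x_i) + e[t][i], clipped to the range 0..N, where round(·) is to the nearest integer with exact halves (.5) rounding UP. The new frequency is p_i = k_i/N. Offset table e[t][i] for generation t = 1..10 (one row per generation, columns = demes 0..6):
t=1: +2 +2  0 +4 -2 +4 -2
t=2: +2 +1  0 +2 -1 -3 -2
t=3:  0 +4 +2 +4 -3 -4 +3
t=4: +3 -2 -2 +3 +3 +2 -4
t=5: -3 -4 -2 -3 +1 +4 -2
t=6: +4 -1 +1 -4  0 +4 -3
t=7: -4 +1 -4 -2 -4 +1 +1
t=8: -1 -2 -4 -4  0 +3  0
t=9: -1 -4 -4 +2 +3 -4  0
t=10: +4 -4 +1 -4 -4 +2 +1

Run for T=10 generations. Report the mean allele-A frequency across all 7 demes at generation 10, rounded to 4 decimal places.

t=0: k=[49 49 49 49 49 0 0]
t=1: x=[49.0000 49.0000 49.0000 49.0000 44.1726 5.0464 0.0000] k=[49 49 49 49 42 9 0]
t=2: x=[49.0000 49.0000 49.0000 48.3000 39.5272 11.6891 0.9441] k=[49 49 49 49 39 9 0]
t=3: x=[49.0000 49.0000 49.0000 48.0000 37.1494 11.3838 0.9441] k=[49 49 49 49 34 7 4]
t=4: x=[49.0000 49.0000 49.0000 47.5000 32.9791 9.6514 4.4953] k=[49 49 49 49 36 12 0]
t=5: x=[49.0000 49.0000 49.0000 47.7000 35.0657 13.5183 1.2585] k=[49 49 49 45 36 18 0]
t=6: x=[49.0000 49.0000 48.5933 44.5000 35.2643 18.3746 1.8865] k=[49 49 49 41 35 22 0]
t=7: x=[49.0000 49.0000 48.1866 41.2000 34.4699 21.4944 2.3048] k=[49 49 44 39 30 22 3]
t=8: x=[49.0000 48.4830 43.9239 38.6000 30.2919 21.2935 5.1194] k=[49 46 40 35 30 24 5]
t=9: x=[48.6843 45.5942 39.9767 35.0000 30.0927 23.0996 7.1943] k=[48 42 36 37 33 19 7]
t=10: x=[47.3187 41.7943 36.5442 36.5000 32.1834 19.5838 8.5386] k=[49 38 38 33 28 22 10]

0.6356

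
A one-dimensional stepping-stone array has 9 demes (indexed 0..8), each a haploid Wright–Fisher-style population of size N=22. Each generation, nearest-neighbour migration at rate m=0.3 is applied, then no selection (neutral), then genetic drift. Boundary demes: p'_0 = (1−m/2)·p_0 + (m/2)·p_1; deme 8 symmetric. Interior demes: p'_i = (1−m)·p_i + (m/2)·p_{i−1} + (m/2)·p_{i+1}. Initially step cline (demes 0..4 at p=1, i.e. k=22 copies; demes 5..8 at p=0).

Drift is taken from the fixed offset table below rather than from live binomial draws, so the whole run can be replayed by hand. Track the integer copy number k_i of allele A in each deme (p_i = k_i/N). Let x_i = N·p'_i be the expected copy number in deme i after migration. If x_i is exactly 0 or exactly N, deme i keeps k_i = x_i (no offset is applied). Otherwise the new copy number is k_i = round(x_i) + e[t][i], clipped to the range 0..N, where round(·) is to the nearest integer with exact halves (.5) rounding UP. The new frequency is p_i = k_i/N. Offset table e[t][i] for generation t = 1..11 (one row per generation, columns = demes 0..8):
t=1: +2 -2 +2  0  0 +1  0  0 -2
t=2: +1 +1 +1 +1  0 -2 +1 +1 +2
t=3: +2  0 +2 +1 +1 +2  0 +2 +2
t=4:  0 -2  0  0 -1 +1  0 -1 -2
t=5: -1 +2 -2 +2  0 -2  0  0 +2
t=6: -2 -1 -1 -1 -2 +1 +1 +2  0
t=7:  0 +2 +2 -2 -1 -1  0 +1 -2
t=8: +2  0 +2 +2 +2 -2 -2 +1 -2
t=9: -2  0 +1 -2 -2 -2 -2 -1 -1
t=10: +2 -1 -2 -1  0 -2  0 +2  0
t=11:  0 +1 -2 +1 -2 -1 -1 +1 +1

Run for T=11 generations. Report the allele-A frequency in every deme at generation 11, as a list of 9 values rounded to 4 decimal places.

t=0: k=[22 22 22 22 22 0 0 0 0]
t=1: x=[22.0000 22.0000 22.0000 22.0000 18.7000 3.3000 0.0000 0.0000 0.0000] k=[22 22 22 22 19 4 0 0 0]
t=2: x=[22.0000 22.0000 22.0000 21.5500 17.2000 5.6500 0.6000 0.0000 0.0000] k=[22 22 22 22 17 4 2 0 0]
t=3: x=[22.0000 22.0000 22.0000 21.2500 15.8000 5.6500 2.0000 0.3000 0.0000] k=[22 22 22 22 17 8 2 2 0]
t=4: x=[22.0000 22.0000 22.0000 21.2500 16.4000 8.4500 2.9000 1.7000 0.3000] k=[22 22 22 21 15 9 3 1 0]
t=5: x=[22.0000 22.0000 21.8500 20.2500 15.0000 9.0000 3.6000 1.1500 0.1500] k=[22 22 20 22 15 7 4 1 2]
t=6: x=[22.0000 21.7000 20.6000 20.6500 14.8500 7.7500 4.0000 1.6000 1.8500] k=[22 21 20 20 13 9 5 4 2]
t=7: x=[21.8500 21.0000 20.1500 18.9500 13.4500 9.0000 5.4500 3.8500 2.3000] k=[22 22 22 17 12 8 5 5 0]
t=8: x=[22.0000 22.0000 21.2500 17.0000 12.1500 8.1500 5.4500 4.2500 0.7500] k=[22 22 22 19 14 6 3 5 0]
t=9: x=[22.0000 22.0000 21.5500 18.7000 13.5500 6.7500 3.7500 3.9500 0.7500] k=[22 22 22 17 12 5 2 3 0]
t=10: x=[22.0000 22.0000 21.2500 17.0000 11.7000 5.6000 2.6000 2.4000 0.4500] k=[22 22 19 16 12 4 3 4 0]
t=11: x=[22.0000 21.5500 19.0000 15.8500 11.4000 5.0500 3.3000 3.2500 0.6000] k=[22 22 17 17 9 4 2 4 2]

[1.0000, 1.0000, 0.7727, 0.7727, 0.4091, 0.1818, 0.0909, 0.1818, 0.0909]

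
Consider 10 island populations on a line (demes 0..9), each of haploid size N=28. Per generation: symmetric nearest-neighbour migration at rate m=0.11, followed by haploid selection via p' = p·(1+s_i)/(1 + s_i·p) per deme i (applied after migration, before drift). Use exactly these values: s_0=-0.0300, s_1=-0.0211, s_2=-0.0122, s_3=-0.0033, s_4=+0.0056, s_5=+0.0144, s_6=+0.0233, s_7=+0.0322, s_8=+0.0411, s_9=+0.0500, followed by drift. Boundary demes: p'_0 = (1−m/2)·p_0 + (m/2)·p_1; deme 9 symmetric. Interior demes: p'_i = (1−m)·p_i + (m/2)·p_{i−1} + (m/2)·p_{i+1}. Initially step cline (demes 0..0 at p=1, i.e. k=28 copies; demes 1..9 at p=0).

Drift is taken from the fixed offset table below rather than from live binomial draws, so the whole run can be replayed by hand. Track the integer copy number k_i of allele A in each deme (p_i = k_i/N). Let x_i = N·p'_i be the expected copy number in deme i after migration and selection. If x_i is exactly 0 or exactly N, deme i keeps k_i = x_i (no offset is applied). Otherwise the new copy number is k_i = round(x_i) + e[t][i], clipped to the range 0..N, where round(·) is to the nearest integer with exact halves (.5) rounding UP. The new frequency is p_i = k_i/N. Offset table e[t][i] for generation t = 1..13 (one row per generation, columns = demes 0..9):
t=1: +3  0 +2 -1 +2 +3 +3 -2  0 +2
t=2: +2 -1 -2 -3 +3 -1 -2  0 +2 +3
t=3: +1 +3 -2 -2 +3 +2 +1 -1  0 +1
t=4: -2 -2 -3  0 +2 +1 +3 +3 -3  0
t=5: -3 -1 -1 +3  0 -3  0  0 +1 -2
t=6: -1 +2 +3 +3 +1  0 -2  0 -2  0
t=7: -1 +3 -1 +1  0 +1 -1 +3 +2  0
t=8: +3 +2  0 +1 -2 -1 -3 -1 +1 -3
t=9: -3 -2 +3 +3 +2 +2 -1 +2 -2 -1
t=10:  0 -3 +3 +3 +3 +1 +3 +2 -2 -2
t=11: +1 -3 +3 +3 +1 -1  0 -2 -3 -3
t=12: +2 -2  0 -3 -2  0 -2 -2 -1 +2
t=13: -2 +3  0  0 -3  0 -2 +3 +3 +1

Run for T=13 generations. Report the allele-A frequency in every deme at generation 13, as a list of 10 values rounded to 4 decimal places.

[0.4643, 0.2857, 0.3571, 0.2857, 0.0357, 0.0000, 0.0000, 0.0000, 0.0000, 0.0000]

t=0: k=[28 0 0 0 0 0 0 0 0 0]
t=1: x=[26.4151 1.5093 0.0000 0.0000 0.0000 0.0000 0.0000 0.0000 0.0000 0.0000] k=[28 2 0 0 0 0 0 0 0 0]
t=2: x=[26.5281 3.2581 0.1087 0.0000 0.0000 0.0000 0.0000 0.0000 0.0000 0.0000] k=[28 2 0 0 0 0 0 0 0 0]
t=3: x=[26.5281 3.2581 0.1087 0.0000 0.0000 0.0000 0.0000 0.0000 0.0000 0.0000] k=[28 6 0 0 0 0 0 0 0 0]
t=4: x=[26.7542 6.7699 0.3260 0.0000 0.0000 0.0000 0.0000 0.0000 0.0000 0.0000] k=[25 5 0 0 0 0 0 0 0 0]
t=5: x=[23.7923 5.7272 0.2717 0.0000 0.0000 0.0000 0.0000 0.0000 0.0000 0.0000] k=[21 5 0 0 0 0 0 0 0 0]
t=6: x=[19.9464 5.5100 0.2717 0.0000 0.0000 0.0000 0.0000 0.0000 0.0000 0.0000] k=[19 8 3 0 0 0 0 0 0 0]
t=7: x=[18.2019 8.2057 3.0762 0.1645 0.0000 0.0000 0.0000 0.0000 0.0000 0.0000] k=[17 11 2 1 0 0 0 0 0 0]
t=8: x=[16.4640 10.6937 2.4128 0.9968 0.0553 0.0000 0.0000 0.0000 0.0000 0.0000] k=[19 13 2 2 0 0 0 0 0 0]
t=9: x=[18.4796 12.5771 2.5761 1.8842 0.1106 0.0000 0.0000 0.0000 0.0000 0.0000] k=[15 11 6 5 2 0 0 0 0 0]
t=10: x=[14.5673 10.8032 6.1608 4.8767 2.0657 0.1116 0.0000 0.0000 0.0000 0.0000] k=[15 8 9 8 5 1 0 0 0 0]
t=11: x=[14.4021 8.3148 8.8157 7.8713 4.9678 1.1811 0.0563 0.0000 0.0000 0.0000] k=[15 5 12 11 6 0 0 0 0 0]
t=12: x=[14.2369 5.8359 11.4768 10.7581 5.9712 0.3347 0.0000 0.0000 0.0000 0.0000] k=[16 4 11 8 4 0 0 0 0 0]
t=13: x=[15.1284 4.9574 10.3697 7.9262 4.0192 0.2231 0.0000 0.0000 0.0000 0.0000] k=[13 8 10 8 1 0 0 0 0 0]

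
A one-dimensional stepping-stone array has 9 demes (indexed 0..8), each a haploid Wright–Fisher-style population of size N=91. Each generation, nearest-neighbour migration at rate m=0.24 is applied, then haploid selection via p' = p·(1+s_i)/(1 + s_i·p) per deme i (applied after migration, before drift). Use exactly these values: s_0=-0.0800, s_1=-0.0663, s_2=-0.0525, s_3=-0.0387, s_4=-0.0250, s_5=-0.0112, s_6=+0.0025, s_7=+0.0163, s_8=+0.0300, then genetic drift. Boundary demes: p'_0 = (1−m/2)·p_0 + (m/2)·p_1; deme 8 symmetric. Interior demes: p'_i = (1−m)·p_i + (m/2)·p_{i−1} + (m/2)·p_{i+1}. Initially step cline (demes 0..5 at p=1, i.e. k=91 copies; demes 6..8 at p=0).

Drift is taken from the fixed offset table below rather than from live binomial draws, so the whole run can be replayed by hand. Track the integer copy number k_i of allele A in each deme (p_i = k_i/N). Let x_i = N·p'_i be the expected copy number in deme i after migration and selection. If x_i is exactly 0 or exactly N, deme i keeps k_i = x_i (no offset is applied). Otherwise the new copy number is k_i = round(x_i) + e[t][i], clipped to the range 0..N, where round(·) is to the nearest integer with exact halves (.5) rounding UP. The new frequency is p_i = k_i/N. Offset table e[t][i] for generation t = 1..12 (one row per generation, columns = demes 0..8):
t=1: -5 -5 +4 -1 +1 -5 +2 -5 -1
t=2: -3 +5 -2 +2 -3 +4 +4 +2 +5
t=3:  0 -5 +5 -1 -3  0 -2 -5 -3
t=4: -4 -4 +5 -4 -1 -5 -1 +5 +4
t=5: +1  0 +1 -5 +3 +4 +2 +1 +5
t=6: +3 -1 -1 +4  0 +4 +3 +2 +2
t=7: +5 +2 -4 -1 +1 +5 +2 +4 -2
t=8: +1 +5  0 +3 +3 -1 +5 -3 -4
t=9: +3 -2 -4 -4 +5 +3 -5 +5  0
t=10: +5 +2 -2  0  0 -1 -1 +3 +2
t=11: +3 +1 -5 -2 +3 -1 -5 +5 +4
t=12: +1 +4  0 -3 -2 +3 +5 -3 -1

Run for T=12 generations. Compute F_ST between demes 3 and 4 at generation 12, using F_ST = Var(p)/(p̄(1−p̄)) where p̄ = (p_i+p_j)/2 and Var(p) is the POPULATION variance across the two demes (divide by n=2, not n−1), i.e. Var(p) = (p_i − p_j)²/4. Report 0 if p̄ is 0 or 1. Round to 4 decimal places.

t=0: k=[91 91 91 91 91 91 0 0 0]
t=1: x=[91.0000 91.0000 91.0000 91.0000 91.0000 79.9713 10.9440 0.0000 0.0000] k=[91 91 91 91 91 75 13 0 0]
t=2: x=[91.0000 91.0000 91.0000 91.0000 89.0318 69.2944 18.9174 1.5850 0.0000] k=[91 91 91 91 86 73 23 4 0]
t=3: x=[91.0000 91.0000 91.0000 90.3760 84.8974 68.3690 26.7672 5.8884 0.4943] k=[91 91 91 89 82 68 25 1 0]
t=4: x=[91.0000 91.0000 90.7467 88.2984 80.9356 64.3080 27.3277 3.8187 0.1236] k=[91 91 91 84 80 59 26 9 4]
t=5: x=[91.0000 91.0000 90.1139 84.1129 77.6746 57.3214 27.9683 10.5904 4.7308] k=[91 91 91 79 81 61 30 12 10]
t=6: x=[91.0000 91.0000 89.4815 80.3133 78.0819 59.4482 31.6115 14.1117 10.5117] k=[91 91 88 84 78 63 35 16 13]
t=7: x=[91.0000 90.6145 87.7134 83.4926 76.6160 61.2148 36.1344 18.1538 13.7005] k=[91 91 84 82 78 66 38 22 12]
t=8: x=[91.0000 90.1009 84.2716 81.4271 76.7382 63.8660 39.4958 22.9967 13.5371] k=[91 91 84 84 80 63 44 20 10]
t=9: x=[91.0000 90.1009 84.5230 83.2445 78.1634 62.5402 43.4567 21.9482 11.4936] k=[91 88 81 79 83 66 38 27 11]
t=10: x=[90.6088 87.2830 81.1356 79.3242 80.2421 64.4688 40.0960 26.7040 13.2512] k=[91 89 79 79 80 63 39 30 15]
t=11: x=[90.7392 87.8371 79.6760 78.7063 77.5524 61.9377 40.8562 29.6020 17.2087] k=[91 89 75 77 81 61 36 35 21]
t=12: x=[90.7392 87.3256 76.2662 76.7727 77.8375 60.1708 38.9356 33.7827 23.1870] k=[91 91 76 74 76 63 44 31 22]

0.0008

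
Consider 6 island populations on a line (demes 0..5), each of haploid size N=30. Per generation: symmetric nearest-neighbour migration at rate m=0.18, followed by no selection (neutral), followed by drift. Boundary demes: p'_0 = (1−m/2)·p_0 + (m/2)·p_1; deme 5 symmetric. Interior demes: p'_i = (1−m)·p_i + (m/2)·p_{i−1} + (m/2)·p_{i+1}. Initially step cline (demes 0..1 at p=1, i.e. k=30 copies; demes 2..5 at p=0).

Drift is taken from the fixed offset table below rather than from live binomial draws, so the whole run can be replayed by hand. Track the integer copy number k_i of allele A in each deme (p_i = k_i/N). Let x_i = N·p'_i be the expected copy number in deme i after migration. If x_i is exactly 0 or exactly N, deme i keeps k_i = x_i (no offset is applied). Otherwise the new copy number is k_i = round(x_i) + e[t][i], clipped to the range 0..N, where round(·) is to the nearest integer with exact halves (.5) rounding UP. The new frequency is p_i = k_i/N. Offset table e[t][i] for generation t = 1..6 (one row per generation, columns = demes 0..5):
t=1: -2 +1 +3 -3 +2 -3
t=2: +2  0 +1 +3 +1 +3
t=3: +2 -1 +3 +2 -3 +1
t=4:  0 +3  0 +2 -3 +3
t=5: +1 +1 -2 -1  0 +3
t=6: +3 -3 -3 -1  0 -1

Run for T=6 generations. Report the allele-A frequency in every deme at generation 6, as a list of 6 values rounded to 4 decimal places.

[1.0000, 0.7333, 0.3333, 0.2000, 0.0333, 0.0000]

t=0: k=[30 30 0 0 0 0]
t=1: x=[30.0000 27.3000 2.7000 0.0000 0.0000 0.0000] k=[30 28 6 0 0 0]
t=2: x=[29.8200 26.2000 7.4400 0.5400 0.0000 0.0000] k=[30 26 8 4 0 0]
t=3: x=[29.6400 24.7400 9.2600 4.0000 0.3600 0.0000] k=[30 24 12 6 0 0]
t=4: x=[29.4600 23.4600 12.5400 6.0000 0.5400 0.0000] k=[29 26 13 8 0 0]
t=5: x=[28.7300 25.1000 13.7200 7.7300 0.7200 0.0000] k=[30 26 12 7 1 0]
t=6: x=[29.6400 25.1000 12.8100 6.9100 1.4500 0.0900] k=[30 22 10 6 1 0]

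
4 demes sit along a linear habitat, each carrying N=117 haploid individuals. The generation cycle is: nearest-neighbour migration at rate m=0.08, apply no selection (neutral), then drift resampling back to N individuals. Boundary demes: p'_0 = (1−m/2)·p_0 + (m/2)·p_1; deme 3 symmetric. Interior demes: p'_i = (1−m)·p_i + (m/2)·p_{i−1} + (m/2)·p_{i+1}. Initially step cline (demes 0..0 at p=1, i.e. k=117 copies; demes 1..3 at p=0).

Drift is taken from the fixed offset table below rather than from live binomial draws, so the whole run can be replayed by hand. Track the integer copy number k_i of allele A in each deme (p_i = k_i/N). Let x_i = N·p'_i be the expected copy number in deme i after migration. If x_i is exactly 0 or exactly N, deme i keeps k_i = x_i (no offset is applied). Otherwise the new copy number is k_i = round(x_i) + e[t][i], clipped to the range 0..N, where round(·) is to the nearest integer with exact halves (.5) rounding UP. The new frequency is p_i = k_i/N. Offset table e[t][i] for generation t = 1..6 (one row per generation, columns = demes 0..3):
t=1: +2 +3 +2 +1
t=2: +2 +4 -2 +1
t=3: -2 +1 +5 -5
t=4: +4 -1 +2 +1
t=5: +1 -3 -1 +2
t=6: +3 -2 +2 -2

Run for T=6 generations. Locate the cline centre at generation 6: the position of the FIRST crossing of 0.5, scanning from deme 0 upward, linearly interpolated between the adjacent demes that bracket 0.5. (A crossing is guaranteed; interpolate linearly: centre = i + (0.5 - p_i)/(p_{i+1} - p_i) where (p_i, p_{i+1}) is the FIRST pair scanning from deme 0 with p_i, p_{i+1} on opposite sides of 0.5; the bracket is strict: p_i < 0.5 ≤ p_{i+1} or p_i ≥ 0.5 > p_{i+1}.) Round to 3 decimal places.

0.567

t=0: k=[117 0 0 0]
t=1: x=[112.3200 4.6800 0.0000 0.0000] k=[114 8 0 0]
t=2: x=[109.7600 11.9200 0.3200 0.0000] k=[112 16 0 0]
t=3: x=[108.1600 19.2000 0.6400 0.0000] k=[106 20 6 0]
t=4: x=[102.5600 22.8800 6.3200 0.2400] k=[107 22 8 1]
t=5: x=[103.6000 24.8400 8.2800 1.2800] k=[105 22 7 3]
t=6: x=[101.6800 24.7200 7.4400 3.1600] k=[105 23 9 1]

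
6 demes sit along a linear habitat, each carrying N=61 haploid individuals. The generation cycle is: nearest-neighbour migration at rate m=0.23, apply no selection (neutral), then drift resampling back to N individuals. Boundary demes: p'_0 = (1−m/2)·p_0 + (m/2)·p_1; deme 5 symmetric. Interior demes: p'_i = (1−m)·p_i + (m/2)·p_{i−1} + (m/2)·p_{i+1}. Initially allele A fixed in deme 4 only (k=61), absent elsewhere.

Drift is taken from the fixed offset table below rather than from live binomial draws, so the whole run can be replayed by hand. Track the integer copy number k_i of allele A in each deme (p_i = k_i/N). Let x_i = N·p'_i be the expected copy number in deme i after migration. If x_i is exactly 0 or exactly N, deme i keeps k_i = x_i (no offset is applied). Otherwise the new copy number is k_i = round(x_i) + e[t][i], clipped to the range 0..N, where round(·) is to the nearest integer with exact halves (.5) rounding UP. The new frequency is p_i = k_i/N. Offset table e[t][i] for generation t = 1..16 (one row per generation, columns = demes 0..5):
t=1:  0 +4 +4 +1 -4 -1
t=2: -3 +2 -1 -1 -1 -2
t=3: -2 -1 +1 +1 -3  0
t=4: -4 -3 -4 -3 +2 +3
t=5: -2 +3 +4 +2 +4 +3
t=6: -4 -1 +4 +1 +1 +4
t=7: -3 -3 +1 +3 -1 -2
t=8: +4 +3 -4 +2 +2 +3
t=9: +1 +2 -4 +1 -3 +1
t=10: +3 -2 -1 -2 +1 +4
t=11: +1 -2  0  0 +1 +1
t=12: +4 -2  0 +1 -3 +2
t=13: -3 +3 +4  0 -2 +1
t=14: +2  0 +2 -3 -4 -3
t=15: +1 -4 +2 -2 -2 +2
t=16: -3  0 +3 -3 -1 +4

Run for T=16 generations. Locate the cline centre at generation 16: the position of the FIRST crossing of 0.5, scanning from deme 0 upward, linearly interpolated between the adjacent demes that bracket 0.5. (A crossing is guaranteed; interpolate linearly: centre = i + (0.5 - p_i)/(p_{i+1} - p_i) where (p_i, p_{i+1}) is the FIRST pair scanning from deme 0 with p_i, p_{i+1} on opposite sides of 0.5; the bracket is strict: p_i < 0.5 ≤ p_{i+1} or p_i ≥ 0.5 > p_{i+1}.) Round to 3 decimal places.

t=0: k=[0 0 0 0 61 0]
t=1: x=[0.0000 0.0000 0.0000 7.0150 46.9700 7.0150] k=[0 0 0 8 43 6]
t=2: x=[0.0000 0.0000 0.9200 11.1050 34.7200 10.2550] k=[0 0 0 10 34 8]
t=3: x=[0.0000 0.0000 1.1500 11.6100 28.2500 10.9900] k=[0 0 2 13 25 11]
t=4: x=[0.0000 0.2300 3.0350 13.1150 22.0100 12.6100] k=[0 0 0 10 24 16]
t=5: x=[0.0000 0.0000 1.1500 10.4600 21.4700 16.9200] k=[0 0 5 12 25 20]
t=6: x=[0.0000 0.5750 5.2300 12.6900 22.9300 20.5750] k=[0 0 9 14 24 25]
t=7: x=[0.0000 1.0350 8.5400 14.5750 22.9650 24.8850] k=[0 0 10 18 22 23]
t=8: x=[0.0000 1.1500 9.7700 17.5400 21.6550 22.8850] k=[0 4 6 20 24 26]
t=9: x=[0.4600 3.7700 7.3800 18.8500 23.7700 25.7700] k=[1 6 3 20 21 27]
t=10: x=[1.5750 5.0800 5.3000 18.1600 21.5750 26.3100] k=[5 3 4 16 23 30]
t=11: x=[4.7700 3.3450 5.2650 15.4250 23.0000 29.1950] k=[6 1 5 15 24 30]
t=12: x=[5.4250 2.0350 5.6900 14.8850 23.6550 29.3100] k=[9 0 6 16 21 31]
t=13: x=[7.9650 1.7250 6.4600 15.4250 21.5750 29.8500] k=[5 5 10 15 20 31]
t=14: x=[5.0000 5.5750 10.0000 15.0000 20.6900 29.7350] k=[7 6 12 12 17 27]
t=15: x=[6.8850 6.8050 11.3100 12.5750 17.5750 25.8500] k=[8 3 13 11 16 28]
t=16: x=[7.4250 4.7250 11.6200 11.8050 16.8050 26.6200] k=[4 5 15 9 16 31]

4.967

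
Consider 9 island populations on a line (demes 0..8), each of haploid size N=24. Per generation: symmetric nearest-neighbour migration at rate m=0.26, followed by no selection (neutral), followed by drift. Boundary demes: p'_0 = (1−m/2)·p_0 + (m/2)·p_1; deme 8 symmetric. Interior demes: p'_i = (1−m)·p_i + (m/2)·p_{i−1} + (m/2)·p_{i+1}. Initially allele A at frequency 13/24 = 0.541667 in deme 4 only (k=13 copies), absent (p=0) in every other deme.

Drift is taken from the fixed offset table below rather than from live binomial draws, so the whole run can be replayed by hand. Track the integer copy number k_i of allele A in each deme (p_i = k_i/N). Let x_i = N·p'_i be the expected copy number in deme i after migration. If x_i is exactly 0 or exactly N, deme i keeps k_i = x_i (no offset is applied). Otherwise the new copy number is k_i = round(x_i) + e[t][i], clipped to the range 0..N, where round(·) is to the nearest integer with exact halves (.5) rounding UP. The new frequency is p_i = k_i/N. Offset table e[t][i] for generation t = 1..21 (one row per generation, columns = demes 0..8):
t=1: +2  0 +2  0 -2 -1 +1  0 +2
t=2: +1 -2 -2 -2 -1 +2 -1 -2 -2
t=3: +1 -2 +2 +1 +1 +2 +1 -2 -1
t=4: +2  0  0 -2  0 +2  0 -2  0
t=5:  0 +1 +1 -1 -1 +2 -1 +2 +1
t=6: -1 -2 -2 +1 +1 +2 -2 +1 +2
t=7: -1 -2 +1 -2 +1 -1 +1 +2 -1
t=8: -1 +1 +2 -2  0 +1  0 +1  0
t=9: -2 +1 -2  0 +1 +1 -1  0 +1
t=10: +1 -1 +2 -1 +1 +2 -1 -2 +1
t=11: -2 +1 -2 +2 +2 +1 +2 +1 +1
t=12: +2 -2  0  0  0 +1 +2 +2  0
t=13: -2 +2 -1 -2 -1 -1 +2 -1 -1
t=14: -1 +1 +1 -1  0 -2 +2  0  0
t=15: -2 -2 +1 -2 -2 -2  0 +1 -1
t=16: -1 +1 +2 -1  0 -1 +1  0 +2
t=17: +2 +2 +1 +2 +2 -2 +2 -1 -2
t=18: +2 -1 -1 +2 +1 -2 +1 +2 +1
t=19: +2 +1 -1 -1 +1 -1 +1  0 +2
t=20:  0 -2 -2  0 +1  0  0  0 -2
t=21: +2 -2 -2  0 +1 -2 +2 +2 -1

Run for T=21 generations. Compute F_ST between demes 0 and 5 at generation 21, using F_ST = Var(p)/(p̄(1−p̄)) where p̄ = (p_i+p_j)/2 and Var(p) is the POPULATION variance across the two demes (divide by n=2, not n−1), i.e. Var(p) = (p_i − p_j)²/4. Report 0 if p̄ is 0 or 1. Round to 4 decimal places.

t=0: k=[0 0 0 0 13 0 0 0 0]
t=1: x=[0.0000 0.0000 0.0000 1.6900 9.6200 1.6900 0.0000 0.0000 0.0000] k=[0 0 0 2 8 1 0 0 0]
t=2: x=[0.0000 0.0000 0.2600 2.5200 6.3100 1.7800 0.1300 0.0000 0.0000] k=[0 0 0 1 5 4 0 0 0]
t=3: x=[0.0000 0.0000 0.1300 1.3900 4.3500 3.6100 0.5200 0.0000 0.0000] k=[0 0 2 2 5 6 2 0 0]
t=4: x=[0.0000 0.2600 1.7400 2.3900 4.7400 5.3500 2.2600 0.2600 0.0000] k=[0 0 2 0 5 7 2 0 0]
t=5: x=[0.0000 0.2600 1.4800 0.9100 4.6100 6.0900 2.3900 0.2600 0.0000] k=[0 1 2 0 4 8 1 2 0]
t=6: x=[0.1300 1.0000 1.6100 0.7800 4.0000 6.5700 2.0400 1.6100 0.2600] k=[0 0 0 2 5 9 0 3 2]
t=7: x=[0.0000 0.0000 0.2600 2.1300 5.1300 7.3100 1.5600 2.4800 2.1300] k=[0 0 1 0 6 6 3 4 1]
t=8: x=[0.0000 0.1300 0.7400 0.9100 5.2200 5.6100 3.5200 3.4800 1.3900] k=[0 1 3 0 5 7 4 4 1]
t=9: x=[0.1300 1.1300 2.3500 1.0400 4.6100 6.3500 4.3900 3.6100 1.3900] k=[0 2 0 1 6 7 3 4 2]
t=10: x=[0.2600 1.4800 0.3900 1.5200 5.4800 6.3500 3.6500 3.6100 2.2600] k=[1 0 2 1 6 8 3 2 3]
t=11: x=[0.8700 0.3900 1.6100 1.7800 5.6100 7.0900 3.5200 2.2600 2.8700] k=[0 1 0 4 8 8 6 3 4]
t=12: x=[0.1300 0.7400 0.6500 4.0000 7.4800 7.7400 5.8700 3.5200 3.8700] k=[2 0 1 4 7 9 8 6 4]
t=13: x=[1.7400 0.3900 1.2600 4.0000 6.8700 8.6100 7.8700 6.0000 4.2600] k=[0 2 0 2 6 8 10 5 3]
t=14: x=[0.2600 1.4800 0.5200 2.2600 5.7400 8.0000 9.0900 5.3900 3.2600] k=[0 2 2 1 6 6 11 5 3]
t=15: x=[0.2600 1.7400 1.8700 1.7800 5.3500 6.6500 9.5700 5.5200 3.2600] k=[0 0 3 0 3 5 10 7 2]
t=16: x=[0.0000 0.3900 2.2200 0.7800 2.8700 5.3900 8.9600 6.7400 2.6500] k=[0 1 4 0 3 4 10 7 5]
t=17: x=[0.1300 1.2600 3.0900 0.9100 2.7400 4.6500 8.8300 7.1300 5.2600] k=[2 3 4 3 5 3 11 6 3]
t=18: x=[2.1300 3.0000 3.7400 3.3900 4.4800 4.3000 9.3100 6.2600 3.3900] k=[4 2 3 5 5 2 10 8 4]
t=19: x=[3.7400 2.3900 3.1300 4.7400 4.6100 3.4300 8.7000 7.7400 4.5200] k=[6 3 2 4 6 2 10 8 7]
t=20: x=[5.6100 3.2600 2.3900 4.0000 5.2200 3.5600 8.7000 8.1300 7.1300] k=[6 1 0 4 6 4 9 8 5]
t=21: x=[5.3500 1.5200 0.6500 3.7400 5.4800 4.9100 8.2200 7.7400 5.3900] k=[7 0 0 4 6 3 10 10 4]

0.0421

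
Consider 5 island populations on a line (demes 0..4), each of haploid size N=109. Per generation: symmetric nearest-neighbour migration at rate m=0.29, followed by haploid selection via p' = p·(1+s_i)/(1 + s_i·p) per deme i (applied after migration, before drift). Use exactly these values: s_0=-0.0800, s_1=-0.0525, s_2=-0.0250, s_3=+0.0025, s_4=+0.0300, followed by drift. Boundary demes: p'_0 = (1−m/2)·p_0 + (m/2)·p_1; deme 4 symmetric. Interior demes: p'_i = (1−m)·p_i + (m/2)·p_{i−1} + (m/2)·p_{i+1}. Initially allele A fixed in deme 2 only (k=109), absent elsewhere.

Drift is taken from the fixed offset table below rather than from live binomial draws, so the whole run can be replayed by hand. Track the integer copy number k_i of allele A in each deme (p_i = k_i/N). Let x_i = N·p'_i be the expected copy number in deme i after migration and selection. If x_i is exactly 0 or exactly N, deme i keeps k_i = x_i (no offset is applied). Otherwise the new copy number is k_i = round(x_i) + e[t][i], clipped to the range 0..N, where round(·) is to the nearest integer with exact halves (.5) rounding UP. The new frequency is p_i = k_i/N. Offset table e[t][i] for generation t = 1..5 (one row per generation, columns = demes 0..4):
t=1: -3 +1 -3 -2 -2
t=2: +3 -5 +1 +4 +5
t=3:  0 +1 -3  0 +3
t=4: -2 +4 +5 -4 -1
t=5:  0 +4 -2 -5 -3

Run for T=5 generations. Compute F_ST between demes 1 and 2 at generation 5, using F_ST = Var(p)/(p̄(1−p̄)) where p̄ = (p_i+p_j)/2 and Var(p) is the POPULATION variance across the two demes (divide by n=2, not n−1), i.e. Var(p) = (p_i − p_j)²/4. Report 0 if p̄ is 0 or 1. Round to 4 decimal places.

t=0: k=[0 0 109 0 0]
t=1: x=[0.0000 15.0901 76.8188 15.8388 0.0000] k=[0 16 74 14 0]
t=2: x=[2.1380 21.1554 56.2011 20.7119 2.0897] k=[5 16 57 25 7]
t=3: x=[6.0969 19.4725 45.7416 27.0808 9.8722] k=[6 20 43 27 13]
t=4: x=[7.4314 20.3958 36.7259 27.3411 15.4171] k=[5 24 42 23 14]
t=5: x=[7.1754 22.8653 36.0218 24.4974 15.6980] k=[7 27 34 19 13]

0.0051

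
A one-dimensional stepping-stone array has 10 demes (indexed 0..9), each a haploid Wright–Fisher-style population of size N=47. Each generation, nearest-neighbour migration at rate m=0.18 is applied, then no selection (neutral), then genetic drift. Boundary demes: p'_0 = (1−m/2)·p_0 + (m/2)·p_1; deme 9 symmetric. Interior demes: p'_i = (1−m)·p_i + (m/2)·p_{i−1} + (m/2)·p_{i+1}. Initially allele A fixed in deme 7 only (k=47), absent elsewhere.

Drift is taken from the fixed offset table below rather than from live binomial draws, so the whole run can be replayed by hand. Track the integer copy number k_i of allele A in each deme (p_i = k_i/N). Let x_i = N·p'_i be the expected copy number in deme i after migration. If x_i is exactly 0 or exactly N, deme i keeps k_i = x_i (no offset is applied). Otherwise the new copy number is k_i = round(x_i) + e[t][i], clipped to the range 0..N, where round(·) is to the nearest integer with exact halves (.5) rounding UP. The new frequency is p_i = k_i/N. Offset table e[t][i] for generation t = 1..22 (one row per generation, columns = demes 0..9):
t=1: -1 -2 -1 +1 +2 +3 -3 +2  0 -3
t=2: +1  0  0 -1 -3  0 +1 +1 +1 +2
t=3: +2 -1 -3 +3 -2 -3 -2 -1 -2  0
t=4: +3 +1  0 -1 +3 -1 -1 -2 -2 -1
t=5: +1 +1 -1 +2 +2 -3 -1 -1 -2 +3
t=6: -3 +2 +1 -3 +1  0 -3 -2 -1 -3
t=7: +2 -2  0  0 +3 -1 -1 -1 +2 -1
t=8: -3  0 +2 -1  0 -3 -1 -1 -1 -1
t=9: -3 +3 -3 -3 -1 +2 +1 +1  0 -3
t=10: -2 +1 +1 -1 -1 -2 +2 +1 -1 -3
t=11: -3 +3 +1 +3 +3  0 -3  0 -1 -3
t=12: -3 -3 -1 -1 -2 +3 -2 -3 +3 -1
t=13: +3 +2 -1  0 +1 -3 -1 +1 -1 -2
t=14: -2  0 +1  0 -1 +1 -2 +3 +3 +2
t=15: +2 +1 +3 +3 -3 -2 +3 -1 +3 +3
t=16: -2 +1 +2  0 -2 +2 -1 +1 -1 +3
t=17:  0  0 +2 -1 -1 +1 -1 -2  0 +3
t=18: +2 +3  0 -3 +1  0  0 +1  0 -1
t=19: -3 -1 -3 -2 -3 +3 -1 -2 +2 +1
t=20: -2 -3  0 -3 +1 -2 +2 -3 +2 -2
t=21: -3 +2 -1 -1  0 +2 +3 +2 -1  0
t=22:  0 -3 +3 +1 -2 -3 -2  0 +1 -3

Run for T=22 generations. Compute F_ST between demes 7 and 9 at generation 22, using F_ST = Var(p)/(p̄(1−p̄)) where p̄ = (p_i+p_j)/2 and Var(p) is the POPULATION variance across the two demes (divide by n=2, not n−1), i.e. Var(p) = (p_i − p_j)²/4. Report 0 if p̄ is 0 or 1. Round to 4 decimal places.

t=0: k=[0 0 0 0 0 0 0 47 0 0]
t=1: x=[0.0000 0.0000 0.0000 0.0000 0.0000 0.0000 4.2300 38.5400 4.2300 0.0000] k=[0 0 0 0 0 0 1 41 4 0]
t=2: x=[0.0000 0.0000 0.0000 0.0000 0.0000 0.0900 4.5100 34.0700 6.9700 0.3600] k=[0 0 0 0 0 0 6 35 8 2]
t=3: x=[0.0000 0.0000 0.0000 0.0000 0.0000 0.5400 8.0700 29.9600 9.8900 2.5400] k=[0 0 0 0 0 0 6 29 8 3]
t=4: x=[0.0000 0.0000 0.0000 0.0000 0.0000 0.5400 7.5300 25.0400 9.4400 3.4500] k=[0 0 0 0 0 0 7 23 7 2]
t=5: x=[0.0000 0.0000 0.0000 0.0000 0.0000 0.6300 7.8100 20.1200 7.9900 2.4500] k=[0 0 0 0 0 0 7 19 6 5]
t=6: x=[0.0000 0.0000 0.0000 0.0000 0.0000 0.6300 7.4500 16.7500 7.0800 5.0900] k=[0 0 0 0 0 1 4 15 6 2]
t=7: x=[0.0000 0.0000 0.0000 0.0000 0.0900 1.1800 4.7200 13.2000 6.4500 2.3600] k=[0 0 0 0 3 0 4 12 8 1]
t=8: x=[0.0000 0.0000 0.0000 0.2700 2.4600 0.6300 4.3600 10.9200 7.7300 1.6300] k=[0 0 0 0 2 0 3 10 7 1]
t=9: x=[0.0000 0.0000 0.0000 0.1800 1.6400 0.4500 3.3600 9.1000 6.7300 1.5400] k=[0 0 0 0 1 2 4 10 7 0]
t=10: x=[0.0000 0.0000 0.0000 0.0900 1.0000 2.0900 4.3600 9.1900 6.6400 0.6300] k=[0 0 0 0 0 0 6 10 6 0]
t=11: x=[0.0000 0.0000 0.0000 0.0000 0.0000 0.5400 5.8200 9.2800 5.8200 0.5400] k=[0 0 0 0 0 1 3 9 5 0]
t=12: x=[0.0000 0.0000 0.0000 0.0000 0.0900 1.0900 3.3600 8.1000 4.9100 0.4500] k=[0 0 0 0 0 4 1 5 8 0]
t=13: x=[0.0000 0.0000 0.0000 0.0000 0.3600 3.3700 1.6300 4.9100 7.0100 0.7200] k=[0 0 0 0 1 0 1 6 6 0]
t=14: x=[0.0000 0.0000 0.0000 0.0900 0.8200 0.1800 1.3600 5.5500 5.4600 0.5400] k=[0 0 0 0 0 1 0 9 8 3]
t=15: x=[0.0000 0.0000 0.0000 0.0000 0.0900 0.8200 0.9000 8.1000 7.6400 3.4500] k=[0 0 0 0 0 0 4 7 11 6]
t=16: x=[0.0000 0.0000 0.0000 0.0000 0.0000 0.3600 3.9100 7.0900 10.1900 6.4500] k=[0 0 0 0 0 2 3 8 9 9]
t=17: x=[0.0000 0.0000 0.0000 0.0000 0.1800 1.9100 3.3600 7.6400 8.9100 9.0000] k=[0 0 0 0 0 3 2 6 9 12]
t=18: x=[0.0000 0.0000 0.0000 0.0000 0.2700 2.6400 2.4500 5.9100 9.0000 11.7300] k=[0 0 0 0 1 3 2 7 9 11]
t=19: x=[0.0000 0.0000 0.0000 0.0900 1.0900 2.7300 2.5400 6.7300 9.0000 10.8200] k=[0 0 0 0 0 6 2 5 11 12]
t=20: x=[0.0000 0.0000 0.0000 0.0000 0.5400 5.1000 2.6300 5.2700 10.5500 11.9100] k=[0 0 0 0 2 3 5 2 13 10]
t=21: x=[0.0000 0.0000 0.0000 0.1800 1.9100 3.0900 4.5500 3.2600 11.7400 10.2700] k=[0 0 0 0 2 5 8 5 11 10]
t=22: x=[0.0000 0.0000 0.0000 0.1800 2.0900 5.0000 7.4600 5.8100 10.3700 10.0900] k=[0 0 0 1 0 2 5 6 11 7]

0.0009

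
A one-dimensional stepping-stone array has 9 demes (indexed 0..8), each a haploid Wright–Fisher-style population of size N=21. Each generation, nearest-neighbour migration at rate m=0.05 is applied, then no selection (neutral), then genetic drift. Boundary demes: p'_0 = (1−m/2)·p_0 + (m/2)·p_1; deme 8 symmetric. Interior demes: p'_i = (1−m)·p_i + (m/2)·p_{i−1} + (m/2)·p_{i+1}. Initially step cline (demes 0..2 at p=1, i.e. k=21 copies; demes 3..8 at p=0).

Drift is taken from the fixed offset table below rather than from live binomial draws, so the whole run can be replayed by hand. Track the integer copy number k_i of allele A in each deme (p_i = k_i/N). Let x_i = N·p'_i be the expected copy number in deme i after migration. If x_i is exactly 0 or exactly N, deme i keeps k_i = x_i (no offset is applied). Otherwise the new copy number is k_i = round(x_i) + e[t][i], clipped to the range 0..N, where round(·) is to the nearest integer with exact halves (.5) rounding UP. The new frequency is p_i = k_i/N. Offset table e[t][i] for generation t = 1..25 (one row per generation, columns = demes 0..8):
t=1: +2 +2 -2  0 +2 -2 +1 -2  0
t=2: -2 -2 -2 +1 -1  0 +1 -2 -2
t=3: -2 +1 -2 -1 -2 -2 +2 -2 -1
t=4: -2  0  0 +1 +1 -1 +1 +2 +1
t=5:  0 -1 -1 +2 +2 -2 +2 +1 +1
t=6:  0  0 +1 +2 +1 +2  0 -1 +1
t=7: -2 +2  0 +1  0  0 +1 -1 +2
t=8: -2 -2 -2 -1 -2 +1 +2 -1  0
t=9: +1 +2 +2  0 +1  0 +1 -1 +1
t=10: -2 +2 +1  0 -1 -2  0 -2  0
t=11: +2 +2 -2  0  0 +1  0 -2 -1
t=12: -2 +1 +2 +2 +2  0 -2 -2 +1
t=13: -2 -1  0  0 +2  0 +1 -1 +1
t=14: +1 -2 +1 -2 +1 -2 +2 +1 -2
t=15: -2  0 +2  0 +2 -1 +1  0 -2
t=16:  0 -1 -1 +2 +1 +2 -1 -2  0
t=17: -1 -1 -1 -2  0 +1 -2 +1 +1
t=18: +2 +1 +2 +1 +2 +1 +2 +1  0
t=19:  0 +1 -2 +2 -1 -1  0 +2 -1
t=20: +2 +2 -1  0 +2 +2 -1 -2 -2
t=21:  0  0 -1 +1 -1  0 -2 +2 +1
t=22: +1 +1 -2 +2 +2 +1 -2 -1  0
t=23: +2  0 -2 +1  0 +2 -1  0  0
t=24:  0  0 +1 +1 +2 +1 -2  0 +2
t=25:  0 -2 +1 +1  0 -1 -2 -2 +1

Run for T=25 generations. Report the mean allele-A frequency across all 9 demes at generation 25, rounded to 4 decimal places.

0.4762

t=0: k=[21 21 21 0 0 0 0 0 0]
t=1: x=[21.0000 21.0000 20.4750 0.5250 0.0000 0.0000 0.0000 0.0000 0.0000] k=[21 21 18 1 0 0 0 0 0]
t=2: x=[21.0000 20.9250 17.6500 1.4000 0.0250 0.0000 0.0000 0.0000 0.0000] k=[21 19 16 2 0 0 0 0 0]
t=3: x=[20.9500 18.9750 15.7250 2.3000 0.0500 0.0000 0.0000 0.0000 0.0000] k=[19 20 14 1 0 0 0 0 0]
t=4: x=[19.0250 19.8250 13.8250 1.3000 0.0250 0.0000 0.0000 0.0000 0.0000] k=[17 20 14 2 1 0 0 0 0]
t=5: x=[17.0750 19.7750 13.8500 2.2750 1.0000 0.0250 0.0000 0.0000 0.0000] k=[17 19 13 4 3 0 0 0 0]
t=6: x=[17.0500 18.8000 12.9250 4.2000 2.9500 0.0750 0.0000 0.0000 0.0000] k=[17 19 14 6 4 2 0 0 0]
t=7: x=[17.0500 18.8250 13.9250 6.1500 4.0000 2.0000 0.0500 0.0000 0.0000] k=[15 21 14 7 4 2 1 0 0]
t=8: x=[15.1500 20.6750 14.0000 7.1000 4.0250 2.0250 1.0000 0.0250 0.0000] k=[13 19 12 6 2 3 3 0 0]
t=9: x=[13.1500 18.6750 12.0250 6.0500 2.1250 2.9750 2.9250 0.0750 0.0000] k=[14 21 14 6 3 3 4 0 0]
t=10: x=[14.1750 20.6500 13.9750 6.1250 3.0750 3.0250 3.8750 0.1000 0.0000] k=[12 21 15 6 2 1 4 0 0]
t=11: x=[12.2250 20.6250 14.9250 6.1250 2.0750 1.1000 3.8250 0.1000 0.0000] k=[14 21 13 6 2 2 4 0 0]
t=12: x=[14.1750 20.6250 13.0250 6.0750 2.1000 2.0500 3.8500 0.1000 0.0000] k=[12 21 15 8 4 2 2 0 0]
t=13: x=[12.2250 20.6250 14.9750 8.0750 4.0500 2.0500 1.9500 0.0500 0.0000] k=[10 20 15 8 6 2 3 0 0]
t=14: x=[10.2500 19.6250 14.9500 8.1250 5.9500 2.1250 2.9000 0.0750 0.0000] k=[11 18 16 6 7 0 5 1 0]
t=15: x=[11.1750 17.7750 15.8000 6.2750 6.8000 0.3000 4.7750 1.0750 0.0250] k=[9 18 18 6 9 0 6 1 0]
t=16: x=[9.2250 17.7750 17.7000 6.3750 8.7000 0.3750 5.7250 1.1000 0.0250] k=[9 17 17 8 10 2 5 0 0]
t=17: x=[9.2000 16.8000 16.7750 8.2750 9.7500 2.2750 4.8000 0.1250 0.0000] k=[8 16 16 6 10 3 3 1 0]
t=18: x=[8.2000 15.8000 15.7500 6.3500 9.7250 3.1750 2.9500 1.0250 0.0250] k=[10 17 18 7 12 4 5 2 0]
t=19: x=[10.1750 16.8500 17.7000 7.4000 11.6750 4.2250 4.9000 2.0250 0.0500] k=[10 18 16 9 11 3 5 4 0]
t=20: x=[10.2000 17.7500 15.8750 9.2250 10.7500 3.2500 4.9250 3.9250 0.1000] k=[12 20 15 9 13 5 4 2 0]
t=21: x=[12.2000 19.6750 14.9750 9.2500 12.7000 5.1750 3.9750 2.0000 0.0500] k=[12 20 14 10 12 5 2 4 1]
t=22: x=[12.2000 19.6500 14.0500 10.1500 11.7750 5.1000 2.1250 3.8750 1.0750] k=[13 21 12 12 14 6 0 3 1]
t=23: x=[13.2000 20.5750 12.2250 12.0500 13.7500 6.0500 0.2250 2.8750 1.0500] k=[15 21 10 13 14 8 0 3 1]
t=24: x=[15.1500 20.5750 10.3500 12.9500 13.8250 7.9500 0.2750 2.8750 1.0500] k=[15 21 11 14 16 9 0 3 3]
t=25: x=[15.1500 20.6000 11.3250 13.9750 15.7750 8.9500 0.3000 2.9250 3.0000] k=[15 19 12 15 16 8 0 1 4]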